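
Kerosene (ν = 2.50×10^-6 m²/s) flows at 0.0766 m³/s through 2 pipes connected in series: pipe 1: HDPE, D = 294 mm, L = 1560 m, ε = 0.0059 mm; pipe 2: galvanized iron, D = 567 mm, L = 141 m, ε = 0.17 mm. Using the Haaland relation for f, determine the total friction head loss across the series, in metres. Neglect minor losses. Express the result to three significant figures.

H ≈ 5.85 m

Pipe 1: V = 1.128 m/s, Re = 1.33×10^5, ε/D = 2.01×10^-5, f = 0.01691, h_1 = f(L/D)V²/2g = 5.823 m
Pipe 2: V = 0.3034 m/s, Re = 6.88×10^4, ε/D = 3.00×10^-4, f = 0.02040, h_2 = f(L/D)V²/2g = 0.02380 m
Series → Q common, losses add: H = Σh = 5.846 m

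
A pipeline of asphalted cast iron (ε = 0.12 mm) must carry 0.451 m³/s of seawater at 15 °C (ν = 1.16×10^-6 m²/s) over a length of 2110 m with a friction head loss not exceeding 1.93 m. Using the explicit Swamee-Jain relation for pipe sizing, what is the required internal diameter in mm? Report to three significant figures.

Swamee-Jain (Type III): D = 0.66·[ε^1.25·(LQ²/(gh_f))^4.75 + ν·Q^9.4·(L/(gh_f))^5.2]^0.04
LQ²/(gh_f) = 22.67; L/(gh_f) = 111.4
Term 1 = ε^1.25·(…)^4.75 = 34.4; Term 2 = ν·Q^9.4·(…)^5.2 = 28.7
D = 0.66·(34.4 + 28.7)^0.04 = 0.7791 m = 779 mm
Check: V = 0.946 m/s, Re = 6.35×10^5, f = 0.01473, h_f = 1.82 m ≈ 1.93 m ✓

D ≈ 779 mm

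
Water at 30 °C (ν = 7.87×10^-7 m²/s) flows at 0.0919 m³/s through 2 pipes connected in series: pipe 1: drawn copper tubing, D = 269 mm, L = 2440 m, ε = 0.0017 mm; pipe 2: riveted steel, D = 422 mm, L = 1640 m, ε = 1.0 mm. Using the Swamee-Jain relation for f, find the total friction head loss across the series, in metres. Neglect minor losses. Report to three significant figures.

Pipe 1: V = 1.617 m/s, Re = 5.53×10^5, ε/D = 6.32×10^-6, f = 0.01297, h_1 = f(L/D)V²/2g = 15.68 m
Pipe 2: V = 0.6571 m/s, Re = 3.52×10^5, ε/D = 0.00237, f = 0.02511, h_2 = f(L/D)V²/2g = 2.147 m
Series → Q common, losses add: H = Σh = 17.82 m

H ≈ 17.8 m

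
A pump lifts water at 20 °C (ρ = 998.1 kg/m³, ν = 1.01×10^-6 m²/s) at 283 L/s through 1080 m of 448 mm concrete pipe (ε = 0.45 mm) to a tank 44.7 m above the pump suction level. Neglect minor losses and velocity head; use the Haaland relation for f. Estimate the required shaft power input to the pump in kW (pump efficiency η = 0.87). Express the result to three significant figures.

P_shaft ≈ 168 kW

V = 4Q/(πD²) = 1.795 m/s; Re = 7.96×10^5; ε/D = 0.00100; f = 0.02003
h_f = f(L/D)V²/2g = 7.932 m
Total head H = z + h_f = 44.7 + 7.932 = 52.63 m
P_hyd = ρgQH = 998.1·9.81·0.283·52.63 = 145.8 kW
P_shaft = P_hyd/η = 145.8/0.87 = 167.6 kW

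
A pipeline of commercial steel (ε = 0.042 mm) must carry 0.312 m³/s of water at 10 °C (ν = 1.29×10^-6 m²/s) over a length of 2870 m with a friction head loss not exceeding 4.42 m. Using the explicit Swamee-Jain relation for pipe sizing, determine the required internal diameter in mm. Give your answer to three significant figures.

D ≈ 599 mm

Swamee-Jain (Type III): D = 0.66·[ε^1.25·(LQ²/(gh_f))^4.75 + ν·Q^9.4·(L/(gh_f))^5.2]^0.04
LQ²/(gh_f) = 6.443; L/(gh_f) = 66.19
Term 1 = ε^1.25·(…)^4.75 = 0.0236; Term 2 = ν·Q^9.4·(…)^5.2 = 0.0666
D = 0.66·(0.0236 + 0.0666)^0.04 = 0.5995 m = 599 mm
Check: V = 1.11 m/s, Re = 5.14×10^5, f = 0.01405, h_f = 4.19 m ≈ 4.42 m ✓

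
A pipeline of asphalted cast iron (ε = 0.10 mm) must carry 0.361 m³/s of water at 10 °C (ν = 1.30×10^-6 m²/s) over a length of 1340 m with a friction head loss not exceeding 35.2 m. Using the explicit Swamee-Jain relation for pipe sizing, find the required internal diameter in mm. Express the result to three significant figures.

Swamee-Jain (Type III): D = 0.66·[ε^1.25·(LQ²/(gh_f))^4.75 + ν·Q^9.4·(L/(gh_f))^5.2]^0.04
LQ²/(gh_f) = 0.5057; L/(gh_f) = 3.881
Term 1 = ε^1.25·(…)^4.75 = 3.92×10^-7; Term 2 = ν·Q^9.4·(…)^5.2 = 1.04×10^-7
D = 0.66·(3.92×10^-7 + 1.04×10^-7)^0.04 = 0.3693 m = 369 mm
Check: V = 3.37 m/s, Re = 9.57×10^5, f = 0.01552, h_f = 32.6 m ≈ 35.2 m ✓

D ≈ 369 mm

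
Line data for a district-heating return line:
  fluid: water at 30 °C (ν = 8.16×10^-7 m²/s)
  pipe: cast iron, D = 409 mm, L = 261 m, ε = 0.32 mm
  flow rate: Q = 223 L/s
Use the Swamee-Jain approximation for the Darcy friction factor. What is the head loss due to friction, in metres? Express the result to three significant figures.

V = 4Q/(πD²) = 4·0.223/(π·0.409²) = 1.697 m/s
Re = VD/ν = 1.697·0.409/8.16×10^-7 = 8.51×10^5 → turbulent
ε/D = 0.32/409 = 7.82×10^-4
Swamee-Jain: f = 0.01904
h_f = f(L/D)V²/(2g) = 0.01904·(261/0.409)·1.697²/(2·9.81) = 1.784 m

h_f ≈ 1.78 m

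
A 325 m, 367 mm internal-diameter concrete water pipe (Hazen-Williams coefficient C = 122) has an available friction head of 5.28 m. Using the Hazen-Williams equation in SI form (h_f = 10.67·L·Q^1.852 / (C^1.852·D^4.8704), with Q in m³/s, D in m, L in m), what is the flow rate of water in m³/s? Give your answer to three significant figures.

Rearranging: Q = [h_f·C^1.852·D^4.8704 / (10.67·L)]^(1/1.852)
Q = [5.28·122^1.852·0.367^4.8704 / (10.67·325)]^0.540 = 0.2632 m³/s

Q ≈ 0.263 m³/s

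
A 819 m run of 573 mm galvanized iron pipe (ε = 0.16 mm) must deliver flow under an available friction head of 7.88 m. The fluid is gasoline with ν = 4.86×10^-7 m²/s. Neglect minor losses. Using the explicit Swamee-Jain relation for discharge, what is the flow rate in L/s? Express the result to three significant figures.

Q ≈ 693 L/s

Swamee-Jain (Type II): Q = -0.965·√(gD⁵h_f/L)·ln[ε/(3.7D) + √(3.17ν²L/(gD³h_f))]
√(gD⁵h_f/L) = √(9.81·0.573⁵·7.88/819) = 0.07636
ε/(3.7D) = 7.55×10^-5; √(3.17ν²L/(gD³h_f)) = 6.49×10^-6
Q = -0.965·0.07636·ln(8.196×10^-5) = 0.6933 m³/s
Check: V = 2.69 m/s, Re = 3.17×10^6, f = 0.01503, h_f = 7.92 m ≈ 7.88 m ✓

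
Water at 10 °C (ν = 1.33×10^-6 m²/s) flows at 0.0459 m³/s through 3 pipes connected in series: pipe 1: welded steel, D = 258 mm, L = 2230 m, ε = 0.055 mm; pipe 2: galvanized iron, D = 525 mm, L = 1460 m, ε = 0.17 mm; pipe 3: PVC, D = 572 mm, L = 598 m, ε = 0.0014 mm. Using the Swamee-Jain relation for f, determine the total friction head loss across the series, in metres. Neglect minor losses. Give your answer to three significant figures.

H ≈ 6.14 m

Pipe 1: V = 0.8780 m/s, Re = 1.70×10^5, ε/D = 2.13×10^-4, f = 0.01759, h_1 = f(L/D)V²/2g = 5.975 m
Pipe 2: V = 0.2120 m/s, Re = 8.37×10^4, ε/D = 3.24×10^-4, f = 0.02015, h_2 = f(L/D)V²/2g = 0.1284 m
Pipe 3: V = 0.1786 m/s, Re = 7.68×10^4, ε/D = 2.45×10^-6, f = 0.01890, h_3 = f(L/D)V²/2g = 0.03213 m
Series → Q common, losses add: H = Σh = 6.135 m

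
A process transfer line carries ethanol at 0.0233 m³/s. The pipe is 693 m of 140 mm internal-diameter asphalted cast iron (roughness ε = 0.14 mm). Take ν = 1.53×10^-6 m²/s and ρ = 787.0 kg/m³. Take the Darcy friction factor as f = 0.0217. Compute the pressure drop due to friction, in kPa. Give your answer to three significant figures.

Δp ≈ 96.8 kPa

V = 4Q/(πD²) = 4·0.0233/(π·0.140²) = 1.514 m/s
h_f = f(L/D)V²/(2g) = 0.02170·(693/0.140)·1.514²/(2·9.81) = 12.54 m
Δp = ρg·h_f = 787.0·9.81·12.54 = 96.83 kPa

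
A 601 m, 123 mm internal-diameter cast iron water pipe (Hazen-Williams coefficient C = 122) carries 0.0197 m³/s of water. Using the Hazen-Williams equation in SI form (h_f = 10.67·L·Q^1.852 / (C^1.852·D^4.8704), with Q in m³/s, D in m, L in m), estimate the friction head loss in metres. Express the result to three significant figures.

h_f ≈ 16.5 m

h_f = 10.67·601·0.0197^1.852 / (122^1.852·0.123^4.8704) = 16.48 m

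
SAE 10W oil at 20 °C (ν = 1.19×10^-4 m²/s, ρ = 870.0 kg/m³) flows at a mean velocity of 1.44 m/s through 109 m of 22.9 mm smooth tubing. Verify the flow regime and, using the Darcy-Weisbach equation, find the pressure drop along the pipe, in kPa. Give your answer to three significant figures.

Δp ≈ 992 kPa

Re = VD/ν = 1.44·0.02290/1.19×10^-4 = 277 → laminar (Re < 2300)
f = 64/Re = 0.2310
h_f = f(L/D)V²/(2g) = 0.2310·(109/0.02290)·1.44²/(2·9.81) = 116.2 m
Δp = ρg·h_f = 870.0·9.81·116.2 = 991.6 kPa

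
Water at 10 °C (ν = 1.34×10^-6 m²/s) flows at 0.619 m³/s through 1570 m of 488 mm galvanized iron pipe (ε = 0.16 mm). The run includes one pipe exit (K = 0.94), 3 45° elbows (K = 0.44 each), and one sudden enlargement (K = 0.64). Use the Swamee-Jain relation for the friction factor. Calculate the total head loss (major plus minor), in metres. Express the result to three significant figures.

H_L ≈ 30.2 m

V = 4Q/(πD²) = 3.309 m/s; V²/2g = 0.5582 m
Re = 1.21×10^6, ε/D = 3.28×10^-4 → f = 0.01589 (Swamee-Jain)
Major: h_f = f(L/D)·V²/2g = 0.01589·3217·0.5582 = 28.53 m
Minor: ΣK = 2.90; h_m = ΣK·V²/2g = 1.619 m
Total H_L = 28.53 + 1.619 = 30.15 m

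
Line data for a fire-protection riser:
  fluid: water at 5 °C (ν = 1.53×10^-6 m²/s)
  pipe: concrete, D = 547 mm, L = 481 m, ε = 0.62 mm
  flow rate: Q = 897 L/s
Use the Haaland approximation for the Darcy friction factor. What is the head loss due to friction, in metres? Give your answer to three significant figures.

V = 4Q/(πD²) = 4·0.897/(π·0.547²) = 3.817 m/s
Re = VD/ν = 3.817·0.547/1.53×10^-6 = 1.36×10^6 → turbulent
ε/D = 0.62/547 = 0.00113
Haaland: f = 0.02047
h_f = f(L/D)V²/(2g) = 0.02047·(481/0.547)·3.817²/(2·9.81) = 13.37 m

h_f ≈ 13.4 m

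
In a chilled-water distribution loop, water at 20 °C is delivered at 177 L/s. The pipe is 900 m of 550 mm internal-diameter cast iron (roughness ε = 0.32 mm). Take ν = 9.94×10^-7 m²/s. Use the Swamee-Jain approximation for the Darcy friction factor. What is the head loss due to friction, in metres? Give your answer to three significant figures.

h_f ≈ 0.854 m

V = 4Q/(πD²) = 4·0.177/(π·0.550²) = 0.7450 m/s
Re = VD/ν = 0.7450·0.550/9.94×10^-7 = 4.12×10^5 → turbulent
ε/D = 0.32/550 = 5.82×10^-4
Swamee-Jain: f = 0.01844
h_f = f(L/D)V²/(2g) = 0.01844·(900/0.550)·0.7450²/(2·9.81) = 0.8536 m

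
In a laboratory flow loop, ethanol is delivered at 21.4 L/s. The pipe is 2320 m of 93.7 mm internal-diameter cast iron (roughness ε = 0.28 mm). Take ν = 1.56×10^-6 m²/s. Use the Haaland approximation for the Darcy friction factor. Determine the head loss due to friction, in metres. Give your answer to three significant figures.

h_f ≈ 326 m

V = 4Q/(πD²) = 4·0.0214/(π·0.0937²) = 3.103 m/s
Re = VD/ν = 3.103·0.0937/1.56×10^-6 = 1.86×10^5 → turbulent
ε/D = 0.28/93.7 = 0.00299
Haaland: f = 0.02683
h_f = f(L/D)V²/(2g) = 0.02683·(2320/0.0937)·3.103²/(2·9.81) = 326.2 m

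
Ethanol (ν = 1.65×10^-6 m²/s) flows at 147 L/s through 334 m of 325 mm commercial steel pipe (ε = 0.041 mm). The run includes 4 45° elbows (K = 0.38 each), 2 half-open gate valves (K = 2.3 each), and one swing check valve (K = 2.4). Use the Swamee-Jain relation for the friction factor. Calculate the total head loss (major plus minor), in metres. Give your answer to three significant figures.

H_L ≈ 3.89 m

V = 4Q/(πD²) = 1.772 m/s; V²/2g = 0.1600 m
Re = 3.49×10^5, ε/D = 1.26×10^-4 → f = 0.01538 (Swamee-Jain)
Major: h_f = f(L/D)·V²/2g = 0.01538·1028·0.1600 = 2.530 m
Minor: ΣK = 8.52; h_m = ΣK·V²/2g = 1.364 m
Total H_L = 2.530 + 1.364 = 3.893 m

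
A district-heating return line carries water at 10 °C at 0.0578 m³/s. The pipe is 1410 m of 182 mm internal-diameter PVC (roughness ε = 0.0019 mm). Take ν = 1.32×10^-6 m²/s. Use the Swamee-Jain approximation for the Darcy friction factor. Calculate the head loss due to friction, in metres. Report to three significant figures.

h_f ≈ 28.1 m

V = 4Q/(πD²) = 4·0.0578/(π·0.182²) = 2.222 m/s
Re = VD/ν = 2.222·0.182/1.32×10^-6 = 3.06×10^5 → turbulent
ε/D = 0.0019/182 = 1.04×10^-5
Swamee-Jain: f = 0.01444
h_f = f(L/D)V²/(2g) = 0.01444·(1410/0.182)·2.222²/(2·9.81) = 28.15 m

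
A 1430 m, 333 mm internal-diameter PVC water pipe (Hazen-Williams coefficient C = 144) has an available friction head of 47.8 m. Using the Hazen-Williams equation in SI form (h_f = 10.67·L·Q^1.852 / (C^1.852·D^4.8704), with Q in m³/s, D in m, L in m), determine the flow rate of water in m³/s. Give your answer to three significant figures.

Q ≈ 0.355 m³/s

Rearranging: Q = [h_f·C^1.852·D^4.8704 / (10.67·L)]^(1/1.852)
Q = [47.8·144^1.852·0.333^4.8704 / (10.67·1430)]^0.540 = 0.3551 m³/s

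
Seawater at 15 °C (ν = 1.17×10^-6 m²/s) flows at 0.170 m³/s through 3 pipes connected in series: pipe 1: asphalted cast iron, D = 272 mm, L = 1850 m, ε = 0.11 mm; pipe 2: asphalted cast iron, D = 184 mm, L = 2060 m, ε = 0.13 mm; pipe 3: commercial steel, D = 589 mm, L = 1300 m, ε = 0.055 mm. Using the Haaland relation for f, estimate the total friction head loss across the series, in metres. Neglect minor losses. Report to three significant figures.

Pipe 1: V = 2.926 m/s, Re = 6.80×10^5, ε/D = 4.04×10^-4, f = 0.01670, h_1 = f(L/D)V²/2g = 49.55 m
Pipe 2: V = 6.393 m/s, Re = 1.01×10^6, ε/D = 7.07×10^-4, f = 0.01845, h_2 = f(L/D)V²/2g = 430.4 m
Pipe 3: V = 0.6239 m/s, Re = 3.14×10^5, ε/D = 9.34×10^-5, f = 0.01507, h_3 = f(L/D)V²/2g = 0.6600 m
Series → Q common, losses add: H = Σh = 480.6 m

H ≈ 481 m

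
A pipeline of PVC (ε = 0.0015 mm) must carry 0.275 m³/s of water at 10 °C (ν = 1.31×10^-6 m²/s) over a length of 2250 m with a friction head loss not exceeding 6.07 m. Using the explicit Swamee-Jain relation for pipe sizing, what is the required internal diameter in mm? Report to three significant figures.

Swamee-Jain (Type III): D = 0.66·[ε^1.25·(LQ²/(gh_f))^4.75 + ν·Q^9.4·(L/(gh_f))^5.2]^0.04
LQ²/(gh_f) = 2.858; L/(gh_f) = 37.79
Term 1 = ε^1.25·(…)^4.75 = 7.69×10^-6; Term 2 = ν·Q^9.4·(…)^5.2 = 0.00112
D = 0.66·(7.69×10^-6 + 0.00112)^0.04 = 0.5031 m = 503 mm
Check: V = 1.38 m/s, Re = 5.31×10^5, f = 0.01300, h_f = 5.67 m ≈ 6.07 m ✓

D ≈ 503 mm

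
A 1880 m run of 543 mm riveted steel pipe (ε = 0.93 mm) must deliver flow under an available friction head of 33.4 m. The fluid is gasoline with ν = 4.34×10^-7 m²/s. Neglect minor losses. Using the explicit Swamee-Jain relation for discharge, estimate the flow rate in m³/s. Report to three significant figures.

Swamee-Jain (Type II): Q = -0.965·√(gD⁵h_f/L)·ln[ε/(3.7D) + √(3.17ν²L/(gD³h_f))]
√(gD⁵h_f/L) = √(9.81·0.543⁵·33.4/1880) = 0.09070
ε/(3.7D) = 4.63×10^-4; √(3.17ν²L/(gD³h_f)) = 4.63×10^-6
Q = -0.965·0.09070·ln(4.675×10^-4) = 0.6712 m³/s
Check: V = 2.90 m/s, Re = 3.63×10^6, f = 0.02257, h_f = 33.5 m ≈ 33.4 m ✓

Q ≈ 0.671 m³/s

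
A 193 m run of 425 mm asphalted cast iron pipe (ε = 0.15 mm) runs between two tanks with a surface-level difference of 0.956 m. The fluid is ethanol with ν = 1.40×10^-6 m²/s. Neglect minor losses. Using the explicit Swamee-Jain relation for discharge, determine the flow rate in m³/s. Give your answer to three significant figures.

Swamee-Jain (Type II): Q = -0.965·√(gD⁵h_f/L)·ln[ε/(3.7D) + √(3.17ν²L/(gD³h_f))]
√(gD⁵h_f/L) = √(9.81·0.425⁵·0.956/193) = 0.02596
ε/(3.7D) = 9.54×10^-5; √(3.17ν²L/(gD³h_f)) = 4.08×10^-5
Q = -0.965·0.02596·ln(1.362×10^-4) = 0.2230 m³/s
Check: V = 1.57 m/s, Re = 4.77×10^5, f = 0.01683, h_f = 0.962 m ≈ 0.956 m ✓

Q ≈ 0.223 m³/s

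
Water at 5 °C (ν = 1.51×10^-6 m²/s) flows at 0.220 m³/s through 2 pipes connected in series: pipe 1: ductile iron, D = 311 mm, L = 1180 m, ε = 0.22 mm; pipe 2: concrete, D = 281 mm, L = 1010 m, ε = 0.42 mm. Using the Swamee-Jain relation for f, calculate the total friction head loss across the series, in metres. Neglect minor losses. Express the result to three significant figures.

H ≈ 81.6 m

Pipe 1: V = 2.896 m/s, Re = 5.96×10^5, ε/D = 7.07×10^-4, f = 0.01884, h_1 = f(L/D)V²/2g = 30.56 m
Pipe 2: V = 3.547 m/s, Re = 6.60×10^5, ε/D = 0.00149, f = 0.02215, h_2 = f(L/D)V²/2g = 51.07 m
Series → Q common, losses add: H = Σh = 81.63 m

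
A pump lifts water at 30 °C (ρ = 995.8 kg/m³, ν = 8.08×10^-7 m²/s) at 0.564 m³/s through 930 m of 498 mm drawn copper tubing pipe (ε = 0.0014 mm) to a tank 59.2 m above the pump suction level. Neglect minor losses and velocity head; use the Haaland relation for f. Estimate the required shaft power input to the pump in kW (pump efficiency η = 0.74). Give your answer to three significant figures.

V = 4Q/(πD²) = 2.896 m/s; Re = 1.78×10^6; ε/D = 2.81×10^-6; f = 0.01060
h_f = f(L/D)V²/2g = 8.462 m
Total head H = z + h_f = 59.2 + 8.462 = 67.66 m
P_hyd = ρgQH = 995.8·9.81·0.564·67.66 = 372.8 kW
P_shaft = P_hyd/η = 372.8/0.74 = 503.8 kW

P_shaft ≈ 504 kW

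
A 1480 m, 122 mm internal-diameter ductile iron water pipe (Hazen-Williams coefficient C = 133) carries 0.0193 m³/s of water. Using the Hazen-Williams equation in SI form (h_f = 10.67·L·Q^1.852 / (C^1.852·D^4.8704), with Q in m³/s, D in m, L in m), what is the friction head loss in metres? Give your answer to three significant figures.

h_f = 10.67·1480·0.0193^1.852 / (133^1.852·0.122^4.8704) = 34.65 m

h_f ≈ 34.6 m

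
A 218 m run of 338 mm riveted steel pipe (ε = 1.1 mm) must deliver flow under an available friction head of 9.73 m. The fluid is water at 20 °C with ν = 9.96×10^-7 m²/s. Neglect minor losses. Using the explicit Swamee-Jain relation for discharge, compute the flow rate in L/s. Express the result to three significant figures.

Swamee-Jain (Type II): Q = -0.965·√(gD⁵h_f/L)·ln[ε/(3.7D) + √(3.17ν²L/(gD³h_f))]
√(gD⁵h_f/L) = √(9.81·0.338⁵·9.73/218) = 0.04395
ε/(3.7D) = 8.80×10^-4; √(3.17ν²L/(gD³h_f)) = 1.36×10^-5
Q = -0.965·0.04395·ln(8.932×10^-4) = 0.2978 m³/s
Check: V = 3.32 m/s, Re = 1.13×10^6, f = 0.02695, h_f = 9.76 m ≈ 9.73 m ✓

Q ≈ 298 L/s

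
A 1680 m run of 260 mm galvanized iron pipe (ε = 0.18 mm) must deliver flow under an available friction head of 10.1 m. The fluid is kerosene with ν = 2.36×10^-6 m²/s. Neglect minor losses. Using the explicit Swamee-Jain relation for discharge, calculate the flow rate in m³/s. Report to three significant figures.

Swamee-Jain (Type II): Q = -0.965·√(gD⁵h_f/L)·ln[ε/(3.7D) + √(3.17ν²L/(gD³h_f))]
√(gD⁵h_f/L) = √(9.81·0.260⁵·10.1/1680) = 0.008371
ε/(3.7D) = 1.87×10^-4; √(3.17ν²L/(gD³h_f)) = 1.31×10^-4
Q = -0.965·0.008371·ln(3.176×10^-4) = 0.06507 m³/s
Check: V = 1.23 m/s, Re = 1.35×10^5, f = 0.02056, h_f = 10.2 m ≈ 10.1 m ✓

Q ≈ 0.0651 m³/s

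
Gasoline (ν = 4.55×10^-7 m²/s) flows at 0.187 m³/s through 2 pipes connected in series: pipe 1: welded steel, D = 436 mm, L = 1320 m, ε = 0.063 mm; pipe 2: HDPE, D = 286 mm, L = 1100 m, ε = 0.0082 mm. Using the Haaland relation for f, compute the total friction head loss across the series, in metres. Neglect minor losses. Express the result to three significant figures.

H ≈ 22.1 m

Pipe 1: V = 1.253 m/s, Re = 1.20×10^6, ε/D = 1.44×10^-4, f = 0.01378, h_1 = f(L/D)V²/2g = 3.337 m
Pipe 2: V = 2.911 m/s, Re = 1.83×10^6, ε/D = 2.87×10^-5, f = 0.01129, h_2 = f(L/D)V²/2g = 18.75 m
Series → Q common, losses add: H = Σh = 22.08 m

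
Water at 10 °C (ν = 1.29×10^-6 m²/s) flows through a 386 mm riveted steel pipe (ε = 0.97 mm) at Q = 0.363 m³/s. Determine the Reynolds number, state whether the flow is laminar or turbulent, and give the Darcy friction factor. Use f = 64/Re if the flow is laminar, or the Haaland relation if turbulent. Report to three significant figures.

V = 4Q/(πD²) = 3.102 m/s
Re = VD/ν = 3.102·0.386/1.29×10^-6 = 9.28×10^5
Re > 4000 → turbulent; ε/D = 0.00251
Haaland: f = 0.02511

Re ≈ 9.28×10^5; turbulent; f ≈ 0.0251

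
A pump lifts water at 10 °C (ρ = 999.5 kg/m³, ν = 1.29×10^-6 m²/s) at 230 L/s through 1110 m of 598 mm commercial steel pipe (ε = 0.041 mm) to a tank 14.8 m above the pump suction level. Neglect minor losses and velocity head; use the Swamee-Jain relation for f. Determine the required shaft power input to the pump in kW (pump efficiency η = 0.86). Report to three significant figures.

V = 4Q/(πD²) = 0.8189 m/s; Re = 3.80×10^5; ε/D = 6.86×10^-5; f = 0.01462
h_f = f(L/D)V²/2g = 0.9273 m
Total head H = z + h_f = 14.8 + 0.9273 = 15.73 m
P_hyd = ρgQH = 999.5·9.81·0.230·15.73 = 35.47 kW
P_shaft = P_hyd/η = 35.47/0.86 = 41.24 kW

P_shaft ≈ 41.2 kW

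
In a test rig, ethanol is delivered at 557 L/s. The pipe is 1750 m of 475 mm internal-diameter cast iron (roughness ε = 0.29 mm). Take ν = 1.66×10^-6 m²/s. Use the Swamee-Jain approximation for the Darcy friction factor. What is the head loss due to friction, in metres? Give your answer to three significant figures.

V = 4Q/(πD²) = 4·0.557/(π·0.475²) = 3.143 m/s
Re = VD/ν = 3.143·0.475/1.66×10^-6 = 8.99×10^5 → turbulent
ε/D = 0.29/475 = 6.11×10^-4
Swamee-Jain: f = 0.01806
h_f = f(L/D)V²/(2g) = 0.01806·(1750/0.475)·3.143²/(2·9.81) = 33.50 m

h_f ≈ 33.5 m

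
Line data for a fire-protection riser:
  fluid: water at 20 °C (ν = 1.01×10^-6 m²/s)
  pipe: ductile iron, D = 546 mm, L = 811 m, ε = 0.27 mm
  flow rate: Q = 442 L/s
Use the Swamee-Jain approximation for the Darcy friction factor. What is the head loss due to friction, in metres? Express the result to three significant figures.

V = 4Q/(πD²) = 4·0.442/(π·0.546²) = 1.888 m/s
Re = VD/ν = 1.888·0.546/1.01×10^-6 = 1.02×10^6 → turbulent
ε/D = 0.27/546 = 4.95×10^-4
Swamee-Jain: f = 0.01725
h_f = f(L/D)V²/(2g) = 0.01725·(811/0.546)·1.888²/(2·9.81) = 4.655 m

h_f ≈ 4.65 m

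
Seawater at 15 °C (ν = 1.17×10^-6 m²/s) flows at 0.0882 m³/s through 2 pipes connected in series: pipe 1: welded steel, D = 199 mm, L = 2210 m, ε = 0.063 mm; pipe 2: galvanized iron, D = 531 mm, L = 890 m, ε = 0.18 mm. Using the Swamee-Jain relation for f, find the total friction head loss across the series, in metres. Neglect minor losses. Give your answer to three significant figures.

Pipe 1: V = 2.836 m/s, Re = 4.82×10^5, ε/D = 3.17×10^-4, f = 0.01654, h_1 = f(L/D)V²/2g = 75.30 m
Pipe 2: V = 0.3983 m/s, Re = 1.81×10^5, ε/D = 3.39×10^-4, f = 0.01823, h_2 = f(L/D)V²/2g = 0.2471 m
Series → Q common, losses add: H = Σh = 75.55 m

H ≈ 75.6 m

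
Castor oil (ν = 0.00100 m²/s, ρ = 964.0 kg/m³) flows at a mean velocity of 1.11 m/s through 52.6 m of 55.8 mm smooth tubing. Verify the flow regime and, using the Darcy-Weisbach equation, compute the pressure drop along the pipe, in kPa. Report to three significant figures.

Δp ≈ 578 kPa

Re = VD/ν = 1.11·0.05580/0.00100 = 61.9 → laminar (Re < 2300)
f = 64/Re = 1.033
h_f = f(L/D)V²/(2g) = 1.033·(52.6/0.05580)·1.11²/(2·9.81) = 61.17 m
Δp = ρg·h_f = 964.0·9.81·61.17 = 578.5 kPa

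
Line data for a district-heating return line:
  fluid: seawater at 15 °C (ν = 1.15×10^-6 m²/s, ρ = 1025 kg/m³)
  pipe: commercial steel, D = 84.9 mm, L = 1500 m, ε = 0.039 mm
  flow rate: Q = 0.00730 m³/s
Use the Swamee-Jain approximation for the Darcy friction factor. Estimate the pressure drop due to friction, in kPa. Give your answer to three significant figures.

Δp ≈ 307 kPa

V = 4Q/(πD²) = 4·0.00730/(π·0.0849²) = 1.289 m/s
Re = VD/ν = 1.289·0.0849/1.15×10^-6 = 9.52×10^4 → turbulent
ε/D = 0.039/84.9 = 4.59×10^-4
Swamee-Jain: f = 0.02037
h_f = f(L/D)V²/(2g) = 0.02037·(1500/0.0849)·1.289²/(2·9.81) = 30.50 m
Δp = ρg·h_f = 1025·9.81·30.50 = 306.7 kPa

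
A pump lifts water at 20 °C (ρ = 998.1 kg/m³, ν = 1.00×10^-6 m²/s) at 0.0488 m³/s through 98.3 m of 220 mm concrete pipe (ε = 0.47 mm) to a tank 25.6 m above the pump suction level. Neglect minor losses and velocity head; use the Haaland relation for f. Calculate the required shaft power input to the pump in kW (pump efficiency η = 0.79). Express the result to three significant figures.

P_shaft ≈ 16.0 kW

V = 4Q/(πD²) = 1.284 m/s; Re = 2.82×10^5; ε/D = 0.00214; f = 0.02442
h_f = f(L/D)V²/2g = 0.9166 m
Total head H = z + h_f = 25.6 + 0.9166 = 26.52 m
P_hyd = ρgQH = 998.1·9.81·0.0488·26.52 = 12.67 kW
P_shaft = P_hyd/η = 12.67/0.79 = 16.04 kW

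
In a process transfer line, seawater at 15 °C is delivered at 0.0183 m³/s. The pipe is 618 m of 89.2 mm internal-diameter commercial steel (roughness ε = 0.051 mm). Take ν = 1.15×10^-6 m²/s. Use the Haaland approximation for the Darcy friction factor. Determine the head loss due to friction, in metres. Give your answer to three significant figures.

h_f ≈ 57.0 m

V = 4Q/(πD²) = 4·0.0183/(π·0.0892²) = 2.928 m/s
Re = VD/ν = 2.928·0.0892/1.15×10^-6 = 2.27×10^5 → turbulent
ε/D = 0.051/89.2 = 5.72×10^-4
Haaland: f = 0.01882
h_f = f(L/D)V²/(2g) = 0.01882·(618/0.0892)·2.928²/(2·9.81) = 57.00 m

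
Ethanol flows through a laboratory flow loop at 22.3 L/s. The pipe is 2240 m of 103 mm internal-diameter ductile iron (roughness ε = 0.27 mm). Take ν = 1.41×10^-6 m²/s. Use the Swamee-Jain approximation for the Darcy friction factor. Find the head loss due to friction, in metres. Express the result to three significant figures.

h_f ≈ 208 m

V = 4Q/(πD²) = 4·0.0223/(π·0.103²) = 2.676 m/s
Re = VD/ν = 2.676·0.103/1.41×10^-6 = 1.96×10^5 → turbulent
ε/D = 0.27/103 = 0.00262
Swamee-Jain: f = 0.02614
h_f = f(L/D)V²/(2g) = 0.02614·(2240/0.103)·2.676²/(2·9.81) = 207.5 m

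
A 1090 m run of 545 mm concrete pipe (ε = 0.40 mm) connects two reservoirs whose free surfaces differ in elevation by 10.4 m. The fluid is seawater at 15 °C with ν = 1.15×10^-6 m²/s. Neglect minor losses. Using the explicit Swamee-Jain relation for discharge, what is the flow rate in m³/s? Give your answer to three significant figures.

Swamee-Jain (Type II): Q = -0.965·√(gD⁵h_f/L)·ln[ε/(3.7D) + √(3.17ν²L/(gD³h_f))]
√(gD⁵h_f/L) = √(9.81·0.545⁵·10.4/1090) = 0.06709
ε/(3.7D) = 1.98×10^-4; √(3.17ν²L/(gD³h_f)) = 1.66×10^-5
Q = -0.965·0.06709·ln(2.150×10^-4) = 0.5467 m³/s
Check: V = 2.34 m/s, Re = 1.11×10^6, f = 0.01867, h_f = 10.5 m ≈ 10.4 m ✓

Q ≈ 0.547 m³/s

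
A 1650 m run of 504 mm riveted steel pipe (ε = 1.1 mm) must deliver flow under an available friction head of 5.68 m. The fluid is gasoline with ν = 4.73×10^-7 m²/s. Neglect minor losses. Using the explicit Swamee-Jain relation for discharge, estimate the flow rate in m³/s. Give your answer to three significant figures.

Swamee-Jain (Type II): Q = -0.965·√(gD⁵h_f/L)·ln[ε/(3.7D) + √(3.17ν²L/(gD³h_f))]
√(gD⁵h_f/L) = √(9.81·0.504⁵·5.68/1650) = 0.03314
ε/(3.7D) = 5.90×10^-4; √(3.17ν²L/(gD³h_f)) = 1.28×10^-5
Q = -0.965·0.03314·ln(6.027×10^-4) = 0.2371 m³/s
Check: V = 1.19 m/s, Re = 1.27×10^6, f = 0.02417, h_f = 5.70 m ≈ 5.68 m ✓

Q ≈ 0.237 m³/s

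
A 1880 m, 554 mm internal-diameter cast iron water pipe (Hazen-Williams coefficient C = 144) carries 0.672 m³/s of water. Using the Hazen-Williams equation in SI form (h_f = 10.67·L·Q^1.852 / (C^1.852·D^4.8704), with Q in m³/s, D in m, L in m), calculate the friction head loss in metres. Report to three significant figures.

h_f ≈ 17.2 m

h_f = 10.67·1880·0.672^1.852 / (144^1.852·0.554^4.8704) = 17.16 m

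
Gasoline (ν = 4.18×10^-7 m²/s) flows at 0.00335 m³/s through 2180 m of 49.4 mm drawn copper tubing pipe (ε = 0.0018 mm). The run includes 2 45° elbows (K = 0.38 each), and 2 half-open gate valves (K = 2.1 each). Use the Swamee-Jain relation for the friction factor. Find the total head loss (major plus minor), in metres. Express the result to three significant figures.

H_L ≈ 109 m

V = 4Q/(πD²) = 1.748 m/s; V²/2g = 0.1557 m
Re = 2.07×10^5, ε/D = 3.64×10^-5 → f = 0.01577 (Swamee-Jain)
Major: h_f = f(L/D)·V²/2g = 0.01577·44130·0.1557 = 108.4 m
Minor: ΣK = 4.96; h_m = ΣK·V²/2g = 0.7723 m
Total H_L = 108.4 + 0.7723 = 109.1 m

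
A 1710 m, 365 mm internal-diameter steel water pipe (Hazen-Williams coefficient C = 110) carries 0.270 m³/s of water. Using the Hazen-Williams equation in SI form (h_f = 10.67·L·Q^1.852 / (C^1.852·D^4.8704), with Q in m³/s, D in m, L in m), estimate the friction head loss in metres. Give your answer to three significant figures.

h_f ≈ 36.2 m

h_f = 10.67·1710·0.270^1.852 / (110^1.852·0.365^4.8704) = 36.24 m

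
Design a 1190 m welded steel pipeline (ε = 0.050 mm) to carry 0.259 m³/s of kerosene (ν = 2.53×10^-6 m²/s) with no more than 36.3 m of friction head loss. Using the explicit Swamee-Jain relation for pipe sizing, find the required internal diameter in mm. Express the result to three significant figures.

D ≈ 312 mm

Swamee-Jain (Type III): D = 0.66·[ε^1.25·(LQ²/(gh_f))^4.75 + ν·Q^9.4·(L/(gh_f))^5.2]^0.04
LQ²/(gh_f) = 0.2242; L/(gh_f) = 3.342
Term 1 = ε^1.25·(…)^4.75 = 3.46×10^-9; Term 2 = ν·Q^9.4·(…)^5.2 = 4.10×10^-9
D = 0.66·(3.46×10^-9 + 4.10×10^-9)^0.04 = 0.3124 m = 312 mm
Check: V = 3.38 m/s, Re = 4.17×10^5, f = 0.01540, h_f = 34.1 m ≈ 36.3 m ✓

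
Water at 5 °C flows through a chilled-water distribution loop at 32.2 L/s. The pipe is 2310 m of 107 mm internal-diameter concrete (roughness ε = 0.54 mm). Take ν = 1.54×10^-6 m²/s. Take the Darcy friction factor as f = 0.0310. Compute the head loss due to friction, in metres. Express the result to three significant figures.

V = 4Q/(πD²) = 4·0.0322/(π·0.107²) = 3.581 m/s
h_f = f(L/D)V²/(2g) = 0.03100·(2310/0.107)·3.581²/(2·9.81) = 437.4 m

h_f ≈ 437 m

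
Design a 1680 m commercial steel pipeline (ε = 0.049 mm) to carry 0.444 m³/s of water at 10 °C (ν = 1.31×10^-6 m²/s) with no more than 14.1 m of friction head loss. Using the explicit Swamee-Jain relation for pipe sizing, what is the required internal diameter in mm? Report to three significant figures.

D ≈ 488 mm

Swamee-Jain (Type III): D = 0.66·[ε^1.25·(LQ²/(gh_f))^4.75 + ν·Q^9.4·(L/(gh_f))^5.2]^0.04
LQ²/(gh_f) = 2.394; L/(gh_f) = 12.15
Term 1 = ε^1.25·(…)^4.75 = 2.59×10^-4; Term 2 = ν·Q^9.4·(…)^5.2 = 2.76×10^-4
D = 0.66·(2.59×10^-4 + 2.76×10^-4)^0.04 = 0.4883 m = 488 mm
Check: V = 2.37 m/s, Re = 8.84×10^5, f = 0.01366, h_f = 13.5 m ≈ 14.1 m ✓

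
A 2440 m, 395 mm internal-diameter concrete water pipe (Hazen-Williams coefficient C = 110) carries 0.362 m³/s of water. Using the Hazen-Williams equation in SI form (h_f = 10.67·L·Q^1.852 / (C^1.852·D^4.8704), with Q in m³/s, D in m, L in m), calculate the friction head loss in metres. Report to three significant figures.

h_f ≈ 60.6 m

h_f = 10.67·2440·0.362^1.852 / (110^1.852·0.395^4.8704) = 60.58 m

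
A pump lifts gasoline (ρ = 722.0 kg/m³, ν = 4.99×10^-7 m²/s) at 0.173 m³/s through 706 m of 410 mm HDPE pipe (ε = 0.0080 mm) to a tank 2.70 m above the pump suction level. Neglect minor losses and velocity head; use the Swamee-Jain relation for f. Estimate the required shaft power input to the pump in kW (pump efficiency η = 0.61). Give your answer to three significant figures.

V = 4Q/(πD²) = 1.310 m/s; Re = 1.08×10^6; ε/D = 1.95×10^-5; f = 0.01195
h_f = f(L/D)V²/2g = 1.801 m
Total head H = z + h_f = 2.70 + 1.801 = 4.501 m
P_hyd = ρgQH = 722.0·9.81·0.173·4.501 = 5.515 kW
P_shaft = P_hyd/η = 5.515/0.61 = 9.040 kW

P_shaft ≈ 9.04 kW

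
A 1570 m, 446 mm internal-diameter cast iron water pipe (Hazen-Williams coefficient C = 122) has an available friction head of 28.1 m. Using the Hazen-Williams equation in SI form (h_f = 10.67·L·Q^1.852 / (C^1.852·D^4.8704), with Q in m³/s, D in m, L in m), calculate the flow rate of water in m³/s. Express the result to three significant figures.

Rearranging: Q = [h_f·C^1.852·D^4.8704 / (10.67·L)]^(1/1.852)
Q = [28.1·122^1.852·0.446^4.8704 / (10.67·1570)]^0.540 = 0.4630 m³/s

Q ≈ 0.463 m³/s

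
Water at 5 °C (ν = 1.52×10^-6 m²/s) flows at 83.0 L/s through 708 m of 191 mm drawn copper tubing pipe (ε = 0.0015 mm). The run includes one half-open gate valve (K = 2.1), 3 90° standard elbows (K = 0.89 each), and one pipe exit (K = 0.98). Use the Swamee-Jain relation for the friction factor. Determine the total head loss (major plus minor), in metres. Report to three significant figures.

H_L ≈ 24.6 m

V = 4Q/(πD²) = 2.897 m/s; V²/2g = 0.4277 m
Re = 3.64×10^5, ε/D = 7.85×10^-6 → f = 0.01397 (Swamee-Jain)
Major: h_f = f(L/D)·V²/2g = 0.01397·3707·0.4277 = 22.15 m
Minor: ΣK = 5.75; h_m = ΣK·V²/2g = 2.459 m
Total H_L = 22.15 + 2.459 = 24.61 m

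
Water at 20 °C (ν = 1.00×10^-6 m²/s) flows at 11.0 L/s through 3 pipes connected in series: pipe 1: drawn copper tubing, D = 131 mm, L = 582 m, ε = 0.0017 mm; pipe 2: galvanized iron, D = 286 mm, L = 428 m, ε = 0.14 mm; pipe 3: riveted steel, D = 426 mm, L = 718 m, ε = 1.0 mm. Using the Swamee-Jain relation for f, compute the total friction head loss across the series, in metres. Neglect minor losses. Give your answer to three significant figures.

H ≈ 2.73 m

Pipe 1: V = 0.8161 m/s, Re = 1.07×10^5, ε/D = 1.30×10^-5, f = 0.01770, h_1 = f(L/D)V²/2g = 2.669 m
Pipe 2: V = 0.1712 m/s, Re = 4.90×10^4, ε/D = 4.90×10^-4, f = 0.02267, h_2 = f(L/D)V²/2g = 0.05069 m
Pipe 3: V = 0.07718 m/s, Re = 3.29×10^4, ε/D = 0.00235, f = 0.02878, h_3 = f(L/D)V²/2g = 0.01472 m
Series → Q common, losses add: H = Σh = 2.735 m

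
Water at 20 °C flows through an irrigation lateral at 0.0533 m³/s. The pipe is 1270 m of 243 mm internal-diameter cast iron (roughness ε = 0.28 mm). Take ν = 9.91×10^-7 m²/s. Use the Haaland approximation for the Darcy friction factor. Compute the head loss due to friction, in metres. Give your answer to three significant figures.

h_f ≈ 7.46 m

V = 4Q/(πD²) = 4·0.0533/(π·0.243²) = 1.149 m/s
Re = VD/ν = 1.149·0.243/9.91×10^-7 = 2.82×10^5 → turbulent
ε/D = 0.28/243 = 0.00115
Haaland: f = 0.02119
h_f = f(L/D)V²/(2g) = 0.02119·(1270/0.243)·1.149²/(2·9.81) = 7.456 m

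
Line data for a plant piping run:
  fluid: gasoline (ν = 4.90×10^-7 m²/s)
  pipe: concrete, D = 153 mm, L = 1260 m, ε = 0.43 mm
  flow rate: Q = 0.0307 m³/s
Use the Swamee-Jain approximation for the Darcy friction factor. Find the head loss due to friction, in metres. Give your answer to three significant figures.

V = 4Q/(πD²) = 4·0.0307/(π·0.153²) = 1.670 m/s
Re = VD/ν = 1.670·0.153/4.90×10^-7 = 5.21×10^5 → turbulent
ε/D = 0.43/153 = 0.00281
Swamee-Jain: f = 0.02607
h_f = f(L/D)V²/(2g) = 0.02607·(1260/0.153)·1.670²/(2·9.81) = 30.51 m

h_f ≈ 30.5 m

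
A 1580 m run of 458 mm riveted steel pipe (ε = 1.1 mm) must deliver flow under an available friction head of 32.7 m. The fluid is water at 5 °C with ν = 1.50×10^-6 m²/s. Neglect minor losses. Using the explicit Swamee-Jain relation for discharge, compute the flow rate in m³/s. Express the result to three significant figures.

Q ≈ 0.451 m³/s

Swamee-Jain (Type II): Q = -0.965·√(gD⁵h_f/L)·ln[ε/(3.7D) + √(3.17ν²L/(gD³h_f))]
√(gD⁵h_f/L) = √(9.81·0.458⁵·32.7/1580) = 0.06397
ε/(3.7D) = 6.49×10^-4; √(3.17ν²L/(gD³h_f)) = 1.91×10^-5
Q = -0.965·0.06397·ln(6.682×10^-4) = 0.4513 m³/s
Check: V = 2.74 m/s, Re = 8.36×10^5, f = 0.02488, h_f = 32.8 m ≈ 32.7 m ✓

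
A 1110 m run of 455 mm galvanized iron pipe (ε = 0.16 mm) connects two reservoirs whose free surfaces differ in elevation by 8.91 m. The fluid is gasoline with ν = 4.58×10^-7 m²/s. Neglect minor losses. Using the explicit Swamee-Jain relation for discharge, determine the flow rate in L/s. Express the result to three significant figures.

Swamee-Jain (Type II): Q = -0.965·√(gD⁵h_f/L)·ln[ε/(3.7D) + √(3.17ν²L/(gD³h_f))]
√(gD⁵h_f/L) = √(9.81·0.455⁵·8.91/1110) = 0.03919
ε/(3.7D) = 9.50×10^-5; √(3.17ν²L/(gD³h_f)) = 9.47×10^-6
Q = -0.965·0.03919·ln(1.045×10^-4) = 0.3466 m³/s
Check: V = 2.13 m/s, Re = 2.12×10^6, f = 0.01585, h_f = 8.95 m ≈ 8.91 m ✓

Q ≈ 347 L/s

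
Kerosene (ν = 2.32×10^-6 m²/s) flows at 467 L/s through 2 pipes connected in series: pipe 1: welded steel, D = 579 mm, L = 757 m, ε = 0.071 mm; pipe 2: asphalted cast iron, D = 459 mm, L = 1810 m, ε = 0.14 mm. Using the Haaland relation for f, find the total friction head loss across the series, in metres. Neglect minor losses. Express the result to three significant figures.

H ≈ 28.8 m

Pipe 1: V = 1.774 m/s, Re = 4.43×10^5, ε/D = 1.23×10^-4, f = 0.01471, h_1 = f(L/D)V²/2g = 3.083 m
Pipe 2: V = 2.822 m/s, Re = 5.58×10^5, ε/D = 3.05×10^-4, f = 0.01609, h_2 = f(L/D)V²/2g = 25.75 m
Series → Q common, losses add: H = Σh = 28.84 m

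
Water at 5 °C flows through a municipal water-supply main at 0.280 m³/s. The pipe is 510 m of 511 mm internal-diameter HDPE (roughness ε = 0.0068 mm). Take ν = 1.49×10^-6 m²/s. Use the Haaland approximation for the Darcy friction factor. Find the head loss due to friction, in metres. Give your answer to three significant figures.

h_f ≈ 1.27 m

V = 4Q/(πD²) = 4·0.280/(π·0.511²) = 1.365 m/s
Re = VD/ν = 1.365·0.511/1.49×10^-6 = 4.68×10^5 → turbulent
ε/D = 0.0068/511 = 1.33×10^-5
Haaland: f = 0.01336
h_f = f(L/D)V²/(2g) = 0.01336·(510/0.511)·1.365²/(2·9.81) = 1.267 m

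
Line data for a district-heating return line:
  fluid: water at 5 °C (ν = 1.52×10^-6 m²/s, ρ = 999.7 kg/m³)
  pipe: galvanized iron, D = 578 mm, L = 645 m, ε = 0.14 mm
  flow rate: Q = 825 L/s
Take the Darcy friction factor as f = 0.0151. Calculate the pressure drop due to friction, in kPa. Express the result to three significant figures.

Δp ≈ 83.3 kPa

V = 4Q/(πD²) = 4·0.825/(π·0.578²) = 3.144 m/s
h_f = f(L/D)V²/(2g) = 0.01510·(645/0.578)·3.144²/(2·9.81) = 8.490 m
Δp = ρg·h_f = 999.7·9.81·8.490 = 83.27 kPa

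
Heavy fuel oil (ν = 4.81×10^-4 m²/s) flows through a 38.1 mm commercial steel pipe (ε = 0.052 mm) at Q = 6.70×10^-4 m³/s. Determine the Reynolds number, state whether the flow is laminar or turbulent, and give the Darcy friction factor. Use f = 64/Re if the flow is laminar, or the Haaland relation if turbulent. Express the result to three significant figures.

Re ≈ 46.5; laminar; f = 64/Re ≈ 1.37

V = 4Q/(πD²) = 0.5877 m/s
Re = VD/ν = 0.5877·0.0381/4.81×10^-4 = 46.5
Re < 2300 → laminar → f = 64/Re = 1.375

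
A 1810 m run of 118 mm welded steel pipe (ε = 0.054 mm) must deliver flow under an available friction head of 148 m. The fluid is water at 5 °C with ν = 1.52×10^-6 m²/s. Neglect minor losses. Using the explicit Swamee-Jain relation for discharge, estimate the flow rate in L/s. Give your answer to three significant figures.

Q ≈ 35.2 L/s

Swamee-Jain (Type II): Q = -0.965·√(gD⁵h_f/L)·ln[ε/(3.7D) + √(3.17ν²L/(gD³h_f))]
√(gD⁵h_f/L) = √(9.81·0.118⁵·148/1810) = 0.004284
ε/(3.7D) = 1.24×10^-4; √(3.17ν²L/(gD³h_f)) = 7.45×10^-5
Q = -0.965·0.004284·ln(1.982×10^-4) = 0.03525 m³/s
Check: V = 3.22 m/s, Re = 2.50×10^5, f = 0.01834, h_f = 149 m ≈ 148 m ✓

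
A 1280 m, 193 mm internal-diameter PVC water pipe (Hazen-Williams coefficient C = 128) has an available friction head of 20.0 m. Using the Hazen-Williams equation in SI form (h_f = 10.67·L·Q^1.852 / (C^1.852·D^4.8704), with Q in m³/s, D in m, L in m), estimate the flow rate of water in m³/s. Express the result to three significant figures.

Rearranging: Q = [h_f·C^1.852·D^4.8704 / (10.67·L)]^(1/1.852)
Q = [20.0·128^1.852·0.193^4.8704 / (10.67·1280)]^0.540 = 0.04988 m³/s

Q ≈ 0.0499 m³/s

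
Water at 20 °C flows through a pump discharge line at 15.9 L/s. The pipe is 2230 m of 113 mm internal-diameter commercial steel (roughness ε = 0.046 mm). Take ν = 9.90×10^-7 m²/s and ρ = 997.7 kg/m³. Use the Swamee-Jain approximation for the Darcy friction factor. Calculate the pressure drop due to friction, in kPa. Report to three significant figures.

V = 4Q/(πD²) = 4·0.0159/(π·0.113²) = 1.585 m/s
Re = VD/ν = 1.585·0.113/9.90×10^-7 = 1.81×10^5 → turbulent
ε/D = 0.046/113 = 4.07×10^-4
Swamee-Jain: f = 0.01862
h_f = f(L/D)V²/(2g) = 0.01862·(2230/0.113)·1.585²/(2·9.81) = 47.07 m
Δp = ρg·h_f = 997.7·9.81·47.07 = 460.7 kPa

Δp ≈ 461 kPa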